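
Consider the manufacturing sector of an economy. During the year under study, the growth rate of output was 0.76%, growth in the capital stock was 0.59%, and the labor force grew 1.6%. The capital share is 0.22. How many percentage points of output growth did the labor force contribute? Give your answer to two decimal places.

1.25 pp

Labor's share = 1 − 0.22 = 0.78.
Contribution = share × growth = 0.78 × 1.6 = 1.248 pp.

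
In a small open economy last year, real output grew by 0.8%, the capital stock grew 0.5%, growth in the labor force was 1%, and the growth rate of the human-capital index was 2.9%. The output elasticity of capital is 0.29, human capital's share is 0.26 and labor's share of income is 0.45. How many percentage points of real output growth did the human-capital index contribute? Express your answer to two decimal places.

Contribution = share × growth = 0.26 × 2.9 = 0.754 pp.

0.75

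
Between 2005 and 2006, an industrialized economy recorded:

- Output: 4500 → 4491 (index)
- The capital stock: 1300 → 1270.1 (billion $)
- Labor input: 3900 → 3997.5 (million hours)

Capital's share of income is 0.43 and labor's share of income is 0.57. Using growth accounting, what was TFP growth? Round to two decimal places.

-0.64%

Output growth = (4491 − 4500) / 4500 = -0.2%.
The capital stock growth = (1270.1 − 1300) / 1300 = -2.3%.
Labor input growth = (3997.5 − 3900) / 3900 = 2.5%.
Labor's share = 1 − 0.43 = 0.57.
The capital stock: 0.43 × (-2.3) = -0.989 pp.
Labor input: 0.57 × 2.5 = 1.425 pp.
TFP growth = -0.2 − 0.436 = -0.636%.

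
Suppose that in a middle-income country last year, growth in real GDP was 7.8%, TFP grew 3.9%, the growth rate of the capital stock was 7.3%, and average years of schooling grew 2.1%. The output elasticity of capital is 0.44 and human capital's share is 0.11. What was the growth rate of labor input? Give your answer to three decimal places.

Labor's share = 1 − 0.44 − 0.11 = 0.45.
gY = gA + 0.44×7.3 + 0.11×2.1 + 0.45×g.
0.45×g = 7.8 − 3.9 − 3.443 = 0.457.
g = 0.457 / 0.45 = 1.01556%.

1.016%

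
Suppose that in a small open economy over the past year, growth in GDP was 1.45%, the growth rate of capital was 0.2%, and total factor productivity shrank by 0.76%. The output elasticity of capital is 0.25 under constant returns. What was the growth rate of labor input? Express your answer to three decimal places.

Labor's share = 1 − 0.25 = 0.75.
gY = gA + 0.25×0.2 + 0.75×g.
0.75×g = 1.45 + 0.76 − 0.05 = 2.16.
g = 2.16 / 0.75 = 2.88%.

Labor input grew 2.880%.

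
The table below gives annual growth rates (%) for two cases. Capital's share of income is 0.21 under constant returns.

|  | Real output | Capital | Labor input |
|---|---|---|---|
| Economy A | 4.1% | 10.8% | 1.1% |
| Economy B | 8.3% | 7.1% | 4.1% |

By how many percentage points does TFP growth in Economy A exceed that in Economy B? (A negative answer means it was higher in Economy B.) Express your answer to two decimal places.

-2.61 percentage points

Labor's share = 1 − 0.21 = 0.79.
Economy A: TFP = 4.1 − 2.268 − 0.869 = 0.963%.
Economy B: TFP = 8.3 − 1.491 − 3.239 = 3.57%.
Difference = 0.963 − (3.57) = -2.607 pp.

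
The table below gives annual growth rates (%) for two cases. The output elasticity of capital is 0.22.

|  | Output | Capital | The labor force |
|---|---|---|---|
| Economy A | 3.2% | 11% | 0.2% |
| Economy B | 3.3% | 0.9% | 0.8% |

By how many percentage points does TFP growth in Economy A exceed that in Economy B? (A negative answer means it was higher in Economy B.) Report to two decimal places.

Labor's share = 1 − 0.22 = 0.78.
Economy A: TFP = 3.2 − 2.42 − 0.156 = 0.624%.
Economy B: TFP = 3.3 − 0.198 − 0.624 = 2.478%.
Difference = 0.624 − (2.478) = -1.854 pp.

-1.85 percentage points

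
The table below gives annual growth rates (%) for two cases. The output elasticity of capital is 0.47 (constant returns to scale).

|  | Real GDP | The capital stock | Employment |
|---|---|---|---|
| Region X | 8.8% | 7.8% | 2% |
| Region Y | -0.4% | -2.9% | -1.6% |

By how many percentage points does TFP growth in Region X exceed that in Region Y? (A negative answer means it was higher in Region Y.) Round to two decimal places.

2.26 percentage points

Labor's share = 1 − 0.47 = 0.53.
Region X: TFP = 8.8 − 3.666 − 1.06 = 4.074%.
Region Y: TFP = -0.4 + 1.363 + 0.848 = 1.811%.
Difference = 4.074 − (1.811) = 2.263 pp.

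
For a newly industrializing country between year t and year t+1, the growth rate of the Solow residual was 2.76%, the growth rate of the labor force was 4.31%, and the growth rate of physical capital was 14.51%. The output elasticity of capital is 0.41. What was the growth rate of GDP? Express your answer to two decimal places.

11.25%

Labor's share = 1 − 0.41 = 0.59.
Physical capital: 0.41 × 14.51 = 5.9491 pp.
The labor force: 0.59 × 4.31 = 2.5429 pp.
Output growth = 2.76 + 8.492 = 11.252%.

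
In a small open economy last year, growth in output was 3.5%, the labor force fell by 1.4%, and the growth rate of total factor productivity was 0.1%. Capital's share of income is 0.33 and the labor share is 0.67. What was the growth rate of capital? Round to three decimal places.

13.145%

Labor's share = 1 − 0.33 = 0.67.
gY = gA + 0.67×(-1.4) + 0.33×g.
0.33×g = 3.5 − 0.1 + 0.938 = 4.338.
g = 4.338 / 0.33 = 13.14545%.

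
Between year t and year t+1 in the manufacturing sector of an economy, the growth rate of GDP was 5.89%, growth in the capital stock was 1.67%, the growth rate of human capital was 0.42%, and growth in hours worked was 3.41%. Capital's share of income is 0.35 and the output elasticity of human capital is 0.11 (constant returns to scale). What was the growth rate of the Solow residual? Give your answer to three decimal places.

The Solow residual grew 3.418%.

Labor's share = 1 − 0.35 − 0.11 = 0.54.
The capital stock: 0.35 × 1.67 = 0.5845 pp.
Human capital: 0.11 × 0.42 = 0.0462 pp.
Hours worked: 0.54 × 3.41 = 1.8414 pp.
TFP growth = 5.89 − 2.4721 = 3.4179%.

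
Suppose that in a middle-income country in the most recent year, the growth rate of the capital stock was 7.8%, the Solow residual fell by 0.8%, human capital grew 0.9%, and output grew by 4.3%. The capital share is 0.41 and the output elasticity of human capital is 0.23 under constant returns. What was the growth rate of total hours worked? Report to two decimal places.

Labor's share = 1 − 0.41 − 0.23 = 0.36.
gY = gA + 0.41×7.8 + 0.23×0.9 + 0.36×g.
0.36×g = 4.3 + 0.8 − 3.405 = 1.695.
g = 1.695 / 0.36 = 4.7083%.

4.71%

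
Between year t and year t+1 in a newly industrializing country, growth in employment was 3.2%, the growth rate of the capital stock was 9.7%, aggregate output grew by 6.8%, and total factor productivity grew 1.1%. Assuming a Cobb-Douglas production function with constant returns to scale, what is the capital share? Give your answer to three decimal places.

0.385

gY = gA + α·gK + (1−α)·gL, so gY − gA − gL = α(gK − gL).
6.8 − 1.1 − 3.2 = α × (9.7 − 3.2).
2.5 = 6.5 α, so α = 0.38462.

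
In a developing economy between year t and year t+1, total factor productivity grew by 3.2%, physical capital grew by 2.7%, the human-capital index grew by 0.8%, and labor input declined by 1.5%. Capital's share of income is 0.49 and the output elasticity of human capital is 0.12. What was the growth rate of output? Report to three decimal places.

Output grew 4.034%.

Labor's share = 1 − 0.49 − 0.12 = 0.39.
Physical capital: 0.49 × 2.7 = 1.323 pp.
The human-capital index: 0.12 × 0.8 = 0.096 pp.
Labor input: 0.39 × (-1.5) = -0.585 pp.
Output growth = 3.2 + 0.834 = 4.034%.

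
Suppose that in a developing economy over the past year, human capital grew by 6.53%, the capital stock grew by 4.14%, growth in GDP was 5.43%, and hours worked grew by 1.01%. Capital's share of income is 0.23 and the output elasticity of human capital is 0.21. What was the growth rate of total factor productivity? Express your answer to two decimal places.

Total factor productivity grew 2.54%.

Labor's share = 1 − 0.23 − 0.21 = 0.56.
The capital stock: 0.23 × 4.14 = 0.9522 pp.
Human capital: 0.21 × 6.53 = 1.3713 pp.
Hours worked: 0.56 × 1.01 = 0.5656 pp.
TFP growth = 5.43 − 2.8891 = 2.5409%.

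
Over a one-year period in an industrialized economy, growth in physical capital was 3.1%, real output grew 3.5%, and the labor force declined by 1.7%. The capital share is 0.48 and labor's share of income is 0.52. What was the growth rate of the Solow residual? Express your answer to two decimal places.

The Solow residual grew 2.90%.

Labor's share = 1 − 0.48 = 0.52.
Physical capital: 0.48 × 3.1 = 1.488 pp.
The labor force: 0.52 × (-1.7) = -0.884 pp.
TFP growth = 3.5 − 0.604 = 2.896%.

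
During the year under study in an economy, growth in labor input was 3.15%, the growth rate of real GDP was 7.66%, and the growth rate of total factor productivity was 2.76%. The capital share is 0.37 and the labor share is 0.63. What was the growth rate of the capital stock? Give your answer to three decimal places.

7.880%

Labor's share = 1 − 0.37 = 0.63.
gY = gA + 0.63×3.15 + 0.37×g.
0.37×g = 7.66 − 2.76 − 1.9845 = 2.9155.
g = 2.9155 / 0.37 = 7.87973%.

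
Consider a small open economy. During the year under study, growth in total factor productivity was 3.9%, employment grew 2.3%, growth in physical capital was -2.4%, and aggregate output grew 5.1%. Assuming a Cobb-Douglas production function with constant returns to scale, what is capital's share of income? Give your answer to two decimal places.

Capital's share of income is 0.23.

gY = gA + α·gK + (1−α)·gL, so gY − gA − gL = α(gK − gL).
5.1 − 3.9 − 2.3 = α × (-2.4 − 2.3).
-1.1 = -4.7 α, so α = 0.234.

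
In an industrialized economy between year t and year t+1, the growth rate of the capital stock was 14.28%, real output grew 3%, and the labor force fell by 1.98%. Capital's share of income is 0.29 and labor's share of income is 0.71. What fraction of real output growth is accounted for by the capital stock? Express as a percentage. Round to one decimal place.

The capital stock contributed 0.29 × 14.28 = 4.1412 pp.
Share of growth = 4.1412 / 3 × 100 = 138.04%.

The capital stock accounted for 138.0% of growth.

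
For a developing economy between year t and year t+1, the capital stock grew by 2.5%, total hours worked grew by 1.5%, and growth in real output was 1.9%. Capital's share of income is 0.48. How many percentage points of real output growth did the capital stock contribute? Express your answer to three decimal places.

Contribution = share × growth = 0.48 × 2.5 = 1.2 pp.

1.200 percentage points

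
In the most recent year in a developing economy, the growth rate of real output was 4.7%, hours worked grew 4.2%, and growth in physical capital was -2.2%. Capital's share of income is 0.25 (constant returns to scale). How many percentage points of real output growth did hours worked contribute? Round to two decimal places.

3.15

Labor's share = 1 − 0.25 = 0.75.
Contribution = share × growth = 0.75 × 4.2 = 3.15 pp.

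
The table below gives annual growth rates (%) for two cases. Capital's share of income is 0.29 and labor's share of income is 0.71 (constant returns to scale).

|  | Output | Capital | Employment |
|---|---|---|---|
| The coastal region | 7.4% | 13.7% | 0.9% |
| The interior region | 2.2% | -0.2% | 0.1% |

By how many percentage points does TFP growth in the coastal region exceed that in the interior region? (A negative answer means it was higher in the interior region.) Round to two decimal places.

0.60 percentage points

Labor's share = 1 − 0.29 = 0.71.
The coastal region: TFP = 7.4 − 3.973 − 0.639 = 2.788%.
The interior region: TFP = 2.2 + 0.058 − 0.071 = 2.187%.
Difference = 2.788 − (2.187) = 0.601 pp.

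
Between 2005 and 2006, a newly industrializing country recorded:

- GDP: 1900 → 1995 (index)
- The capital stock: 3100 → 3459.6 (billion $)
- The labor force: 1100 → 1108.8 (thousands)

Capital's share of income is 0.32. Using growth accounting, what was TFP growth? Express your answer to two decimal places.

GDP growth = (1995 − 1900) / 1900 = 5%.
The capital stock growth = (3459.6 − 3100) / 3100 = 11.6%.
The labor force growth = (1108.8 − 1100) / 1100 = 0.8%.
Labor's share = 1 − 0.32 = 0.68.
The capital stock: 0.32 × 11.6 = 3.712 pp.
The labor force: 0.68 × 0.8 = 0.544 pp.
TFP growth = 5 − 4.256 = 0.744%.

TFP growth was 0.74%.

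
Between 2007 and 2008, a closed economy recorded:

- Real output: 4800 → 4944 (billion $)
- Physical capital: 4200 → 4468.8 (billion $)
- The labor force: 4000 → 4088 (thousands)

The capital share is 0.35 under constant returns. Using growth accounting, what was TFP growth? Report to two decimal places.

-0.67%

Real output growth = (4944 − 4800) / 4800 = 3%.
Physical capital growth = (4468.8 − 4200) / 4200 = 6.4%.
The labor force growth = (4088 − 4000) / 4000 = 2.2%.
Labor's share = 1 − 0.35 = 0.65.
Physical capital: 0.35 × 6.4 = 2.24 pp.
The labor force: 0.65 × 2.2 = 1.43 pp.
TFP growth = 3 − 3.67 = -0.67%.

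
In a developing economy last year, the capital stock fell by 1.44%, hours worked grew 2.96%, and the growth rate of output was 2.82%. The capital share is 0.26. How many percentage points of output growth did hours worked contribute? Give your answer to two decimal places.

2.19

Labor's share = 1 − 0.26 = 0.74.
Contribution = share × growth = 0.74 × 2.96 = 2.1904 pp.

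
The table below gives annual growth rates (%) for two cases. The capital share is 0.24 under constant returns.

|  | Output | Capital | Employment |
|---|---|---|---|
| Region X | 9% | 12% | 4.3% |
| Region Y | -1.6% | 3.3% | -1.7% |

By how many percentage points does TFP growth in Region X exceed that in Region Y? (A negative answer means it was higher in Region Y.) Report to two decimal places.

3.95 percentage points

Labor's share = 1 − 0.24 = 0.76.
Region X: TFP = 9 − 2.88 − 3.268 = 2.852%.
Region Y: TFP = -1.6 − 0.792 + 1.292 = -1.1%.
Difference = 2.852 − (-1.1) = 3.952 pp.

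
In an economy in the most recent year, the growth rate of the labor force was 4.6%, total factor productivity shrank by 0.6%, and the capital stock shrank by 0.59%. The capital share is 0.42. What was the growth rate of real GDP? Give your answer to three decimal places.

Real GDP grew 1.820%.

Labor's share = 1 − 0.42 = 0.58.
The capital stock: 0.42 × (-0.59) = -0.2478 pp.
The labor force: 0.58 × 4.6 = 2.668 pp.
Output growth = -0.6 + 2.4202 = 1.8202%.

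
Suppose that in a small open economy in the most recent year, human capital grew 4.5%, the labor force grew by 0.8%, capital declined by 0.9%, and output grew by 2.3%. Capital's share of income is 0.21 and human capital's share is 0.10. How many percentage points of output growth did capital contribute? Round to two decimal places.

Contribution = share × growth = 0.21 × (-0.9) = -0.189 pp.

-0.19 pp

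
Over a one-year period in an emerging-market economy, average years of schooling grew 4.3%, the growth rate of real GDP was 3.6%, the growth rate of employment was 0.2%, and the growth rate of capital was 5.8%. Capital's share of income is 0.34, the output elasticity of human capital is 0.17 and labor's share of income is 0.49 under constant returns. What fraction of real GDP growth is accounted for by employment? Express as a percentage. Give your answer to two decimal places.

Labor's share = 1 − 0.34 − 0.17 = 0.49.
Employment contributed 0.49 × 0.2 = 0.098 pp.
Share of growth = 0.098 / 3.6 × 100 = 2.7222%.

Employment accounted for 2.72% of growth.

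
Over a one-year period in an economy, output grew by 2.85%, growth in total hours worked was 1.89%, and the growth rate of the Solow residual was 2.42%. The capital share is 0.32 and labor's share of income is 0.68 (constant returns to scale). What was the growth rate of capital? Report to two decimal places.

Labor's share = 1 − 0.32 = 0.68.
gY = gA + 0.68×1.89 + 0.32×g.
0.32×g = 2.85 − 2.42 − 1.2852 = -0.8552.
g = -0.8552 / 0.32 = -2.6725%.

-2.67%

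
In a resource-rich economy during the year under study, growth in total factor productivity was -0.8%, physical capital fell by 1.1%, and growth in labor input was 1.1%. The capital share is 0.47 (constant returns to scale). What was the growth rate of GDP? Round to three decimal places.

Labor's share = 1 − 0.47 = 0.53.
Physical capital: 0.47 × (-1.1) = -0.517 pp.
Labor input: 0.53 × 1.1 = 0.583 pp.
Output growth = -0.8 + 0.066 = -0.734%.

-0.734%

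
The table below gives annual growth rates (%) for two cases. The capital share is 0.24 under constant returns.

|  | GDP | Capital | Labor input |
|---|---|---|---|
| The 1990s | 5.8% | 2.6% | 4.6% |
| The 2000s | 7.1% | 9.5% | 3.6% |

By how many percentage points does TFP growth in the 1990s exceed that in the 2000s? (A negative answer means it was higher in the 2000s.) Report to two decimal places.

Labor's share = 1 − 0.24 = 0.76.
The 1990s: TFP = 5.8 − 0.624 − 3.496 = 1.68%.
The 2000s: TFP = 7.1 − 2.28 − 2.736 = 2.084%.
Difference = 1.68 − (2.084) = -0.404 pp.

-0.40 percentage points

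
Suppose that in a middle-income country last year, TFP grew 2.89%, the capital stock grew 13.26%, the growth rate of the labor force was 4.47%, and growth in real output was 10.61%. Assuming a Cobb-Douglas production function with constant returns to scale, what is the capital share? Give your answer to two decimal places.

α = 0.37

gY = gA + α·gK + (1−α)·gL, so gY − gA − gL = α(gK − gL).
10.61 − 2.89 − 4.47 = α × (13.26 − 4.47).
3.25 = 8.79 α, so α = 0.3697.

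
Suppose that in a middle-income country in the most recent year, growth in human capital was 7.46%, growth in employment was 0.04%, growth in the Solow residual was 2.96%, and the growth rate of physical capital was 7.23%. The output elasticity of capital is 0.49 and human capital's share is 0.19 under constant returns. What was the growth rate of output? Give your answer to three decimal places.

Labor's share = 1 − 0.49 − 0.19 = 0.32.
Physical capital: 0.49 × 7.23 = 3.5427 pp.
Human capital: 0.19 × 7.46 = 1.4174 pp.
Employment: 0.32 × 0.04 = 0.0128 pp.
Output growth = 2.96 + 4.9729 = 7.9329%.

Output grew 7.933%.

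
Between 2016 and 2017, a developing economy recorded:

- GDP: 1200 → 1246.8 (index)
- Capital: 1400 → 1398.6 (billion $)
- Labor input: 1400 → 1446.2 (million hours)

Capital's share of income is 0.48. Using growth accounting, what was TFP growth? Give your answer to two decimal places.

2.23%

GDP growth = (1246.8 − 1200) / 1200 = 3.9%.
Capital growth = (1398.6 − 1400) / 1400 = -0.1%.
Labor input growth = (1446.2 − 1400) / 1400 = 3.3%.
Labor's share = 1 − 0.48 = 0.52.
Capital: 0.48 × (-0.1) = -0.048 pp.
Labor input: 0.52 × 3.3 = 1.716 pp.
TFP growth = 3.9 − 1.668 = 2.232%.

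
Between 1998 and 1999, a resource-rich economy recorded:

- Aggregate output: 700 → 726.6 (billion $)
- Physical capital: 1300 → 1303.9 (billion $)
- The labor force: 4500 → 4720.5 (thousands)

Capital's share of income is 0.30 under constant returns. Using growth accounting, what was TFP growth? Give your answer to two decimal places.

TFP growth was 0.28%.

Aggregate output growth = (726.6 − 700) / 700 = 3.8%.
Physical capital growth = (1303.9 − 1300) / 1300 = 0.3%.
The labor force growth = (4720.5 − 4500) / 4500 = 4.9%.
Labor's share = 1 − 0.3 = 0.7.
Physical capital: 0.3 × 0.3 = 0.09 pp.
The labor force: 0.7 × 4.9 = 3.43 pp.
TFP growth = 3.8 − 3.52 = 0.28%.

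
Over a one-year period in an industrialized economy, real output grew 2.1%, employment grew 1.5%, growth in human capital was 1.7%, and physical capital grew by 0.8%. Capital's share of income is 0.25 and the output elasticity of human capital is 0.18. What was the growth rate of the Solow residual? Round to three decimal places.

Labor's share = 1 − 0.25 − 0.18 = 0.57.
Physical capital: 0.25 × 0.8 = 0.2 pp.
Human capital: 0.18 × 1.7 = 0.306 pp.
Employment: 0.57 × 1.5 = 0.855 pp.
TFP growth = 2.1 − 1.361 = 0.739%.

The Solow residual grew 0.739%.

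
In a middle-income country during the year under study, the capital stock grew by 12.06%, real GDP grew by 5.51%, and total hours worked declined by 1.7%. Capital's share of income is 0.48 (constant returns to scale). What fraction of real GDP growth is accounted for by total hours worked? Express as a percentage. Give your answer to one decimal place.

Labor's share = 1 − 0.48 = 0.52.
Total hours worked contributed 0.52 × (-1.7) = -0.884 pp.
Share of growth = -0.884 / 5.51 × 100 = -16.044%.

Total hours worked accounted for -16.0% of growth.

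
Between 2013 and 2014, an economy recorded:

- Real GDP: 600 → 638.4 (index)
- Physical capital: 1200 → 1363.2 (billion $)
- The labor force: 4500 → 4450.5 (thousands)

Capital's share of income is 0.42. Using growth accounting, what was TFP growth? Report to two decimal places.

1.33%

Real GDP growth = (638.4 − 600) / 600 = 6.4%.
Physical capital growth = (1363.2 − 1200) / 1200 = 13.6%.
The labor force growth = (4450.5 − 4500) / 4500 = -1.1%.
Labor's share = 1 − 0.42 = 0.58.
Physical capital: 0.42 × 13.6 = 5.712 pp.
The labor force: 0.58 × (-1.1) = -0.638 pp.
TFP growth = 6.4 − 5.074 = 1.326%.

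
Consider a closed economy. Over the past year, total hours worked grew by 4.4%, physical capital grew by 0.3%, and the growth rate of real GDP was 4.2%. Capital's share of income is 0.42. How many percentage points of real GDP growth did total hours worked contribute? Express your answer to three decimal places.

Labor's share = 1 − 0.42 = 0.58.
Contribution = share × growth = 0.58 × 4.4 = 2.552 pp.

2.552 pp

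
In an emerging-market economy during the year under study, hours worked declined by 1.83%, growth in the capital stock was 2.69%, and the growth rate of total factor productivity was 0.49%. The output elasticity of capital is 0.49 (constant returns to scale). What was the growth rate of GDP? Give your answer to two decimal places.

GDP grew 0.87%.

Labor's share = 1 − 0.49 = 0.51.
The capital stock: 0.49 × 2.69 = 1.3181 pp.
Hours worked: 0.51 × (-1.83) = -0.9333 pp.
Output growth = 0.49 + 0.3848 = 0.8748%.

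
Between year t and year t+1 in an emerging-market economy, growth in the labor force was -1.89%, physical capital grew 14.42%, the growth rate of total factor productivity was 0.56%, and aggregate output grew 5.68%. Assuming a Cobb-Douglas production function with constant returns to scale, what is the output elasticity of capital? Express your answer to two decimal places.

gY = gA + α·gK + (1−α)·gL, so gY − gA − gL = α(gK − gL).
5.68 − 0.56 + 1.89 = α × (14.42 − (-1.89)).
7.01 = 16.31 α, so α = 0.4298.

α = 0.43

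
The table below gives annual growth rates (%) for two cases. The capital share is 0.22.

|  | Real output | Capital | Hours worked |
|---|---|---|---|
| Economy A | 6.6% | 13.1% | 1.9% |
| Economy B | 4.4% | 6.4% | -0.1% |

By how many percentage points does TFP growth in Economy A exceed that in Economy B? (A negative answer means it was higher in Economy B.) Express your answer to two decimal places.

-0.83 percentage points

Labor's share = 1 − 0.22 = 0.78.
Economy A: TFP = 6.6 − 2.882 − 1.482 = 2.236%.
Economy B: TFP = 4.4 − 1.408 + 0.078 = 3.07%.
Difference = 2.236 − (3.07) = -0.834 pp.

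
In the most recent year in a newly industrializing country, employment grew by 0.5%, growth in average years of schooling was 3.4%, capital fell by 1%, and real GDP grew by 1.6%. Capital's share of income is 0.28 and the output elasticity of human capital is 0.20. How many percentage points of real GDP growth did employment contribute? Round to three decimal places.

0.260

Labor's share = 1 − 0.28 − 0.2 = 0.52.
Contribution = share × growth = 0.52 × 0.5 = 0.26 pp.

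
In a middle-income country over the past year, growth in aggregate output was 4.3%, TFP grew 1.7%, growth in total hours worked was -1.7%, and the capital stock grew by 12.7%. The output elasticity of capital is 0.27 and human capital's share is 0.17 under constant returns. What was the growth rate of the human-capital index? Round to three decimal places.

0.724%

Labor's share = 1 − 0.27 − 0.17 = 0.56.
gY = gA + 0.27×12.7 + 0.56×(-1.7) + 0.17×g.
0.17×g = 4.3 − 1.7 − 2.477 = 0.123.
g = 0.123 / 0.17 = 0.72353%.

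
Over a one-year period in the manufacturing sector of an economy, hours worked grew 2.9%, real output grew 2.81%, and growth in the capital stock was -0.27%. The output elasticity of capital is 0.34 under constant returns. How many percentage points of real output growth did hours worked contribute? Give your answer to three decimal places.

Labor's share = 1 − 0.34 = 0.66.
Contribution = share × growth = 0.66 × 2.9 = 1.914 pp.

1.914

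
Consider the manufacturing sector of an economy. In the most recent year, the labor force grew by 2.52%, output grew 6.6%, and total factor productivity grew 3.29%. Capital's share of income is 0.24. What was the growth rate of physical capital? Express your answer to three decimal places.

Labor's share = 1 − 0.24 = 0.76.
gY = gA + 0.76×2.52 + 0.24×g.
0.24×g = 6.6 − 3.29 − 1.9152 = 1.3948.
g = 1.3948 / 0.24 = 5.81167%.

5.812%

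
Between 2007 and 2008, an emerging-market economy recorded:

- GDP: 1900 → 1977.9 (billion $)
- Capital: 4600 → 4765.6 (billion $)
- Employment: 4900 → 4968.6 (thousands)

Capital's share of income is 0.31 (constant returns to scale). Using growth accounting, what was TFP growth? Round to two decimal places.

2.02%

GDP growth = (1977.9 − 1900) / 1900 = 4.1%.
Capital growth = (4765.6 − 4600) / 4600 = 3.6%.
Employment growth = (4968.6 − 4900) / 4900 = 1.4%.
Labor's share = 1 − 0.31 = 0.69.
Capital: 0.31 × 3.6 = 1.116 pp.
Employment: 0.69 × 1.4 = 0.966 pp.
TFP growth = 4.1 − 2.082 = 2.018%.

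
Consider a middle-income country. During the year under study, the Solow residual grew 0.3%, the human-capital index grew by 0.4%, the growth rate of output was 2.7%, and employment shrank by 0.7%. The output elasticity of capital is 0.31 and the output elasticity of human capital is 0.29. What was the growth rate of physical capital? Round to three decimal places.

8.271%

Labor's share = 1 − 0.31 − 0.29 = 0.4.
gY = gA + 0.29×0.4 + 0.4×(-0.7) + 0.31×g.
0.31×g = 2.7 − 0.3 + 0.164 = 2.564.
g = 2.564 / 0.31 = 8.27097%.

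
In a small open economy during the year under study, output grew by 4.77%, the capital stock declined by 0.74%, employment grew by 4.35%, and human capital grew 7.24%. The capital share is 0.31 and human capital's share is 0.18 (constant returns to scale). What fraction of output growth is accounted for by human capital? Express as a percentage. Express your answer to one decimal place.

Human capital accounted for 27.3% of growth.

Human capital contributed 0.18 × 7.24 = 1.3032 pp.
Share of growth = 1.3032 / 4.77 × 100 = 27.321%.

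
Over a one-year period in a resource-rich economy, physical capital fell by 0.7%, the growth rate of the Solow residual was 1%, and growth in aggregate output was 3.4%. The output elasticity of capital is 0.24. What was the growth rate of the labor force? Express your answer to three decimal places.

The labor force growth was 3.379%.

Labor's share = 1 − 0.24 = 0.76.
gY = gA + 0.24×(-0.7) + 0.76×g.
0.76×g = 3.4 − 1 + 0.168 = 2.568.
g = 2.568 / 0.76 = 3.37895%.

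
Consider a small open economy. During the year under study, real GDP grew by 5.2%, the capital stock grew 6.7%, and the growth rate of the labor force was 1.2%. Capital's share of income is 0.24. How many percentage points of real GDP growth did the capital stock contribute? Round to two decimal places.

Contribution = share × growth = 0.24 × 6.7 = 1.608 pp.

1.61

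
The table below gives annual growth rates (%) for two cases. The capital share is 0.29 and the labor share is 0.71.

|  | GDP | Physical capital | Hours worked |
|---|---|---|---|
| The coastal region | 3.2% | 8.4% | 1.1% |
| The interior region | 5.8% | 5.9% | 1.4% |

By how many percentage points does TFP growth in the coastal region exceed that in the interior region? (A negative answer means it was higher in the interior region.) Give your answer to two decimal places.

-3.11 percentage points

Labor's share = 1 − 0.29 = 0.71.
The coastal region: TFP = 3.2 − 2.436 − 0.781 = -0.017%.
The interior region: TFP = 5.8 − 1.711 − 0.994 = 3.095%.
Difference = -0.017 − (3.095) = -3.112 pp.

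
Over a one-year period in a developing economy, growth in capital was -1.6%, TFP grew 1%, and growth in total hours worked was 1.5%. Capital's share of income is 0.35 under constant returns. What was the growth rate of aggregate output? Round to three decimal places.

1.415%

Labor's share = 1 − 0.35 = 0.65.
Capital: 0.35 × (-1.6) = -0.56 pp.
Total hours worked: 0.65 × 1.5 = 0.975 pp.
Output growth = 1 + 0.415 = 1.415%.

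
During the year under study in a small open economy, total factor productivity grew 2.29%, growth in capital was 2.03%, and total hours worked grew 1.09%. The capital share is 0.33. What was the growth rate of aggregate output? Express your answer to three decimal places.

Labor's share = 1 − 0.33 = 0.67.
Capital: 0.33 × 2.03 = 0.6699 pp.
Total hours worked: 0.67 × 1.09 = 0.7303 pp.
Output growth = 2.29 + 1.4002 = 3.6902%.

3.690%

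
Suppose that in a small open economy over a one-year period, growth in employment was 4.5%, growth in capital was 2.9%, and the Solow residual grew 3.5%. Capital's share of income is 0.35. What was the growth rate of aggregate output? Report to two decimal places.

Labor's share = 1 − 0.35 = 0.65.
Capital: 0.35 × 2.9 = 1.015 pp.
Employment: 0.65 × 4.5 = 2.925 pp.
Output growth = 3.5 + 3.94 = 7.44%.

7.44%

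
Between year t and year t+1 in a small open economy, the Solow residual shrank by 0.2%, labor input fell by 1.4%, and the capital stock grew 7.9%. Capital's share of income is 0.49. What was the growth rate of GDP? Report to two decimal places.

Labor's share = 1 − 0.49 = 0.51.
The capital stock: 0.49 × 7.9 = 3.871 pp.
Labor input: 0.51 × (-1.4) = -0.714 pp.
Output growth = -0.2 + 3.157 = 2.957%.

2.96%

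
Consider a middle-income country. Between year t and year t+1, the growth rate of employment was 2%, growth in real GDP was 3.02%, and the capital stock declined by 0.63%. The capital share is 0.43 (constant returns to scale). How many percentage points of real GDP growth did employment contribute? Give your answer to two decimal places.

Labor's share = 1 − 0.43 = 0.57.
Contribution = share × growth = 0.57 × 2 = 1.14 pp.

1.14 percentage points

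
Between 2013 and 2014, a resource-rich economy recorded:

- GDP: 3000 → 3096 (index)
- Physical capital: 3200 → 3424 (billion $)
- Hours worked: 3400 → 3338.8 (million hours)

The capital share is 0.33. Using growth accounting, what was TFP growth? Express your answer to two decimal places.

GDP growth = (3096 − 3000) / 3000 = 3.2%.
Physical capital growth = (3424 − 3200) / 3200 = 7%.
Hours worked growth = (3338.8 − 3400) / 3400 = -1.8%.
Labor's share = 1 − 0.33 = 0.67.
Physical capital: 0.33 × 7 = 2.31 pp.
Hours worked: 0.67 × (-1.8) = -1.206 pp.
TFP growth = 3.2 − 1.104 = 2.096%.

2.10%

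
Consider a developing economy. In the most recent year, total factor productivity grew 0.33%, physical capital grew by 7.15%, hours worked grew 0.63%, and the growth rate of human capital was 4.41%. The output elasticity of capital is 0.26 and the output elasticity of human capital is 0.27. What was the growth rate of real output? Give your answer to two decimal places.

3.68%

Labor's share = 1 − 0.26 − 0.27 = 0.47.
Physical capital: 0.26 × 7.15 = 1.859 pp.
Human capital: 0.27 × 4.41 = 1.1907 pp.
Hours worked: 0.47 × 0.63 = 0.2961 pp.
Output growth = 0.33 + 3.3458 = 3.6758%.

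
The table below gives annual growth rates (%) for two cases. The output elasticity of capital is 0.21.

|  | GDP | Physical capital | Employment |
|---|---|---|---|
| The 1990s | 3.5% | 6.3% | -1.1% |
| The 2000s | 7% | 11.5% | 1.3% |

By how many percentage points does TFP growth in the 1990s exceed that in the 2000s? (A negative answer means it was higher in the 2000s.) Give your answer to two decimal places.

-0.51 percentage points

Labor's share = 1 − 0.21 = 0.79.
The 1990s: TFP = 3.5 − 1.323 + 0.869 = 3.046%.
The 2000s: TFP = 7 − 2.415 − 1.027 = 3.558%.
Difference = 3.046 − (3.558) = -0.512 pp.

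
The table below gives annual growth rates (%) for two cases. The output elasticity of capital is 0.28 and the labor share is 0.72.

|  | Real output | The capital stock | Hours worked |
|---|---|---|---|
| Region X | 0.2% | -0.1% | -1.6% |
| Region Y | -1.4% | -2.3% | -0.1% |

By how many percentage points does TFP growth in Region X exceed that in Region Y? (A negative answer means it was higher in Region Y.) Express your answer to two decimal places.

2.06 percentage points

Labor's share = 1 − 0.28 = 0.72.
Region X: TFP = 0.2 + 0.028 + 1.152 = 1.38%.
Region Y: TFP = -1.4 + 0.644 + 0.072 = -0.684%.
Difference = 1.38 − (-0.684) = 2.064 pp.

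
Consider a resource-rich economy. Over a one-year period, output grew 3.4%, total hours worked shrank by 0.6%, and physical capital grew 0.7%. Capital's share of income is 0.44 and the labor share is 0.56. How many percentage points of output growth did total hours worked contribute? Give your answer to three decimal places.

-0.336 pp

Labor's share = 1 − 0.44 = 0.56.
Contribution = share × growth = 0.56 × (-0.6) = -0.336 pp.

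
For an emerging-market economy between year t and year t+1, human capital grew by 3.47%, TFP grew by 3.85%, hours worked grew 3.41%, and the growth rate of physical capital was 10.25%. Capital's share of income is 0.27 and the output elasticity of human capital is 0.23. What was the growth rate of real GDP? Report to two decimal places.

Real GDP grew 9.12%.

Labor's share = 1 − 0.27 − 0.23 = 0.5.
Physical capital: 0.27 × 10.25 = 2.7675 pp.
Human capital: 0.23 × 3.47 = 0.7981 pp.
Hours worked: 0.5 × 3.41 = 1.705 pp.
Output growth = 3.85 + 5.2706 = 9.1206%.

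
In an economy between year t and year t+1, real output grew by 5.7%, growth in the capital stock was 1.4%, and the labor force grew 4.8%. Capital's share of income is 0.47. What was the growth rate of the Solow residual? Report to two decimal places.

Labor's share = 1 − 0.47 = 0.53.
The capital stock: 0.47 × 1.4 = 0.658 pp.
The labor force: 0.53 × 4.8 = 2.544 pp.
TFP growth = 5.7 − 3.202 = 2.498%.

The Solow residual grew 2.50%.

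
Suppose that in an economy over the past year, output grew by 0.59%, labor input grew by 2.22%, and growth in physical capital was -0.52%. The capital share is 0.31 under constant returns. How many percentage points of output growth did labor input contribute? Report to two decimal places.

1.53 percentage points

Labor's share = 1 − 0.31 = 0.69.
Contribution = share × growth = 0.69 × 2.22 = 1.5318 pp.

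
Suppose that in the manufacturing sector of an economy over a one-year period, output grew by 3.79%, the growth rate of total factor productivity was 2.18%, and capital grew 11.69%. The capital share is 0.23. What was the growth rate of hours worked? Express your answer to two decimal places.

-1.40%

Labor's share = 1 − 0.23 = 0.77.
gY = gA + 0.23×11.69 + 0.77×g.
0.77×g = 3.79 − 2.18 − 2.6887 = -1.0787.
g = -1.0787 / 0.77 = -1.4009%.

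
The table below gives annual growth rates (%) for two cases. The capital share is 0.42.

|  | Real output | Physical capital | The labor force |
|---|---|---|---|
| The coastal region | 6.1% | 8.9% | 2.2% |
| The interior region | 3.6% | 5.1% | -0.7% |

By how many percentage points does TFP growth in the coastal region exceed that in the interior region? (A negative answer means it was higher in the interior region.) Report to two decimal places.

-0.78 percentage points

Labor's share = 1 − 0.42 = 0.58.
The coastal region: TFP = 6.1 − 3.738 − 1.276 = 1.086%.
The interior region: TFP = 3.6 − 2.142 + 0.406 = 1.864%.
Difference = 1.086 − (1.864) = -0.778 pp.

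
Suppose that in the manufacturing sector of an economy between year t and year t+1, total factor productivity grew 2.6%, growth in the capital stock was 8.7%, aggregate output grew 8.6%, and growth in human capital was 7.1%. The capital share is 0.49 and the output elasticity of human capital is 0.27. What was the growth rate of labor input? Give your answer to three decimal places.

-0.750%

Labor's share = 1 − 0.49 − 0.27 = 0.24.
gY = gA + 0.49×8.7 + 0.27×7.1 + 0.24×g.
0.24×g = 8.6 − 2.6 − 6.18 = -0.18.
g = -0.18 / 0.24 = -0.75%.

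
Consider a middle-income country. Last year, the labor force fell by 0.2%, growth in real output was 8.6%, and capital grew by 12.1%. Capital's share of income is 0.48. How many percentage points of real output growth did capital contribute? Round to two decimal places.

Contribution = share × growth = 0.48 × 12.1 = 5.808 pp.

5.81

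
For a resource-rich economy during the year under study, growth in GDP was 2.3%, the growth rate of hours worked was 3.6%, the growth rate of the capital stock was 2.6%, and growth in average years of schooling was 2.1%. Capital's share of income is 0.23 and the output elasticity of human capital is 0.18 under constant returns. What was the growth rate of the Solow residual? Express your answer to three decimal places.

-0.800%

Labor's share = 1 − 0.23 − 0.18 = 0.59.
The capital stock: 0.23 × 2.6 = 0.598 pp.
Average years of schooling: 0.18 × 2.1 = 0.378 pp.
Hours worked: 0.59 × 3.6 = 2.124 pp.
TFP growth = 2.3 − 3.1 = -0.8%.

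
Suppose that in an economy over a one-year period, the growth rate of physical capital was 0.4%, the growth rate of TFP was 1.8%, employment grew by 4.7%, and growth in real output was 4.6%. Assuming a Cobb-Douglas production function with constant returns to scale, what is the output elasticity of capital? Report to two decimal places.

α = 0.44

gY = gA + α·gK + (1−α)·gL, so gY − gA − gL = α(gK − gL).
4.6 − 1.8 − 4.7 = α × (0.4 − 4.7).
-1.9 = -4.3 α, so α = 0.4419.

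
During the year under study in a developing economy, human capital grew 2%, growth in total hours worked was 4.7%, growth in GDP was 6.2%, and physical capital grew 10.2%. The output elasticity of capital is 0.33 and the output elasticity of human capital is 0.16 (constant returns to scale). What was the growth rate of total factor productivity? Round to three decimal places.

Labor's share = 1 − 0.33 − 0.16 = 0.51.
Physical capital: 0.33 × 10.2 = 3.366 pp.
Human capital: 0.16 × 2 = 0.32 pp.
Total hours worked: 0.51 × 4.7 = 2.397 pp.
TFP growth = 6.2 − 6.083 = 0.117%.

0.117%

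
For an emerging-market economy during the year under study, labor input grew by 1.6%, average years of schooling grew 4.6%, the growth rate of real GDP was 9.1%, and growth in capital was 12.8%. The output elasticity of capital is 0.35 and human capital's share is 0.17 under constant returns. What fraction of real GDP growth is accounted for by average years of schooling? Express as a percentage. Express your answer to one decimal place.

Average years of schooling accounted for 8.6% of growth.

Average years of schooling contributed 0.17 × 4.6 = 0.782 pp.
Share of growth = 0.782 / 9.1 × 100 = 8.593%.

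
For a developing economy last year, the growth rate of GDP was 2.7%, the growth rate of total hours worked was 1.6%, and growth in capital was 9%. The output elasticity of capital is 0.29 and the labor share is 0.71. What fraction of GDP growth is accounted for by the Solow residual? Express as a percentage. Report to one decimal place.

The Solow residual accounted for -38.7% of growth.

Labor's share = 1 − 0.29 = 0.71.
Capital: 0.29 × 9 = 2.61 pp.
Total hours worked: 0.71 × 1.6 = 1.136 pp.
TFP growth = 2.7 − 3.746 = -1.046%.
TFP share of growth = -1.046 / 2.7 × 100 = -38.741%.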